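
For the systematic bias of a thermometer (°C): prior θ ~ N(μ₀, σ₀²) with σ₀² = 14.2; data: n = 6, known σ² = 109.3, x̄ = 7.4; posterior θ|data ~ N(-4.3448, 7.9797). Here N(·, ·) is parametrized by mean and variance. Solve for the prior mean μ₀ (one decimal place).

With known observation variance, the Normal–Normal posterior has precision τ_n = τ₀ + n/σ² and mean μ_n = (τ₀μ₀ + (n/σ²)x̄)/τ_n.
Here τ₀ = 1/14.2 = 0.070423 and τ_data = 6/109.3 = 0.054895, so τ_n = 0.125318.
Rearranging for μ₀: μ₀ = (μ_n·τ_n − τ_data·x̄)/τ₀ = (-4.3448·0.125318 − 0.054895·7.4) / 0.070423 = -0.950705/0.070423 ≈ -13.5.

μ₀ = -13.5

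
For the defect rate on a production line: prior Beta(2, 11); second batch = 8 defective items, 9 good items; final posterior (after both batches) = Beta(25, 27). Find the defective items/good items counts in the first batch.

Sequential conjugate updates are equivalent to a single update on the pooled data, so total successes = posterior α − prior α and total failures = posterior β − prior β.
Total across both batches: 25−2=23 defective items, 27−11=16 good items.
Subtract the second batch: 23−8=15 defective items and 16−9=7 good items.

15 defective items and 7 good items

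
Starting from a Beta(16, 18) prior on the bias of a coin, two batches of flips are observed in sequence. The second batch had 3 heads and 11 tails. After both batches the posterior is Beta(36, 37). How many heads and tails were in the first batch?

17 heads and 8 tails

Because Beta–binomial updating is additive in the counts, the combined data contributed (α_post−α_prior, β_post−β_prior) successes and failures.
Total across both batches: 36−16=20 heads, 37−18=19 tails.
Subtract the second batch: 20−3=17 heads and 19−11=8 tails.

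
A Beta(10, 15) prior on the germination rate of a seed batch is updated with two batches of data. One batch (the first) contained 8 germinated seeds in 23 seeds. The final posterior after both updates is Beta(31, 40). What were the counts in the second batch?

13 germinated seeds and 10 non-germinating seeds

Sequential conjugate updates are equivalent to a single update on the pooled data, so total successes = posterior α − prior α and total failures = posterior β − prior β.
Total across both batches: 31−10=21 germinated seeds, 40−15=25 non-germinating seeds.
Subtract the first batch: 21−8=13 germinated seeds and 25−15=10 non-germinating seeds.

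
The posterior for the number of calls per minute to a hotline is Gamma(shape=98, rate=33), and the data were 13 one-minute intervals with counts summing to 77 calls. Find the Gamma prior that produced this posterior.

Gamma–Poisson conjugacy: posterior shape = α + Σxᵢ, posterior rate = β + n.
So α = 98 − 77 = 21 and β = 33 − 13 = 20.

Gamma(shape=21, rate=20)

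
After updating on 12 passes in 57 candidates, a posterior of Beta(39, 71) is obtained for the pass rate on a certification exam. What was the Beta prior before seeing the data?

Beta(27, 26)

Under Beta–binomial conjugacy the posterior parameters are (α+s, β+f).
Subtract the data counts: 39−12=27, 71−45=26.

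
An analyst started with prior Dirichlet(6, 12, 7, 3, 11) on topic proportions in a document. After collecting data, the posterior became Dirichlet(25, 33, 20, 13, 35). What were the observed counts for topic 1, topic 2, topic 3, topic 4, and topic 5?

For a Dirichlet(α) prior with multinomial counts c, the posterior is Dirichlet(α + c) componentwise.
Counts are posterior − prior componentwise: 25−6=19, 33−12=21, 20−7=13, 13−3=10, 35−11=24.

counts (19, 21, 13, 10, 24)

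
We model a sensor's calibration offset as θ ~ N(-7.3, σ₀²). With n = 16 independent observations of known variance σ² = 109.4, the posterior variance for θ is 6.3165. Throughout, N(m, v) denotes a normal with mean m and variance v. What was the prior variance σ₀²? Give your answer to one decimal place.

σ₀² = 82.9

For the Normal–Normal model with known σ², precisions add: τ_n = τ₀ + n/σ².
So 1/σ₀² = 1/6.3165 − 16/109.4 = 0.158316 − 0.146252 = 0.012064.
Hence σ₀² = 1/0.012064 ≈ 82.9.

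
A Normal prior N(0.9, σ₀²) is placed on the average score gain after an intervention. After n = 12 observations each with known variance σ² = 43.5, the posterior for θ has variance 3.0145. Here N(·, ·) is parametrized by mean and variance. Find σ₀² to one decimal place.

Posterior precision equals prior precision plus data precision: 1/σ_n² = 1/σ₀² + n/σ².
So 1/σ₀² = 1/3.0145 − 12/43.5 = 0.331730 − 0.275862 = 0.055868.
Hence σ₀² = 1/0.055868 ≈ 17.9.

σ₀² = 17.9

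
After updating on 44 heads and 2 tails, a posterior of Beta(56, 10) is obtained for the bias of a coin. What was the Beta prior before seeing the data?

Beta is conjugate to the binomial likelihood: posterior = Beta(α+s, β+f).
Subtract the data counts: 56−44=12, 10−2=8.

Beta(12, 8)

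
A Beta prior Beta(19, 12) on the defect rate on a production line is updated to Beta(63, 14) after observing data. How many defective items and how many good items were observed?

44 defective items and 2 good items

A Beta(α, β) prior with s successes and f failures in binomial data gives a Beta(α+s, β+f) posterior.
So s = 63 − 19 = 44 and f = 14 − 12 = 2.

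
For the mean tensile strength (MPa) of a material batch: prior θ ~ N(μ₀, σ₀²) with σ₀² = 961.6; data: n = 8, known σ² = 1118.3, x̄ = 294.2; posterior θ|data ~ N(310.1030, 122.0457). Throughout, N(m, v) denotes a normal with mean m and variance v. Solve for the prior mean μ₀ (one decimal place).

μ₀ = 419.5

With known observation variance, the Normal–Normal posterior has precision τ_n = τ₀ + n/σ² and mean μ_n = (τ₀μ₀ + (n/σ²)x̄)/τ_n.
Here τ₀ = 1/961.6 = 0.001040 and τ_data = 8/1118.3 = 0.007154, so τ_n = 0.008194.
Rearranging for μ₀: μ₀ = (μ_n·τ_n − τ_data·x̄)/τ₀ = (310.1030·0.008194 − 0.007154·294.2) / 0.001040 = 0.436277/0.001040 ≈ 419.5.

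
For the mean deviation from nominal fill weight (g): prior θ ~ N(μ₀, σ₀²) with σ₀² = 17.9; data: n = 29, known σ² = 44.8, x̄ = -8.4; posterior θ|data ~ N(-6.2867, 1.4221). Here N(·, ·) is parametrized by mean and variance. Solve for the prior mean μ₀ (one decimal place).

μ₀ = 18.2

The posterior mean is a precision-weighted average: μ_n = (τ₀μ₀ + τ_data·x̄)/(τ₀+τ_data), with τ₀=1/σ₀² and τ_data=n/σ².
Here τ₀ = 1/17.9 = 0.055866 and τ_data = 29/44.8 = 0.647321, so τ_n = 0.703187.
Rearranging for μ₀: μ₀ = (μ_n·τ_n − τ_data·x̄)/τ₀ = (-6.2867·0.703187 − 0.647321·-8.4) / 0.055866 = 1.016771/0.055866 ≈ 18.2.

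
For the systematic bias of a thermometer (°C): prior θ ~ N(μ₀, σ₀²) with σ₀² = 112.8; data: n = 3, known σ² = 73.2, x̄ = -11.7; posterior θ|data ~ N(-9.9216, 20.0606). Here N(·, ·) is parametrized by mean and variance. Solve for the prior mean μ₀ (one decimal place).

The posterior mean is a precision-weighted average: μ_n = (τ₀μ₀ + τ_data·x̄)/(τ₀+τ_data), with τ₀=1/σ₀² and τ_data=n/σ².
Here τ₀ = 1/112.8 = 0.008865 and τ_data = 3/73.2 = 0.040984, so τ_n = 0.049849.
Rearranging for μ₀: μ₀ = (μ_n·τ_n − τ_data·x̄)/τ₀ = (-9.9216·0.049849 − 0.040984·-11.7) / 0.008865 = -0.015069/0.008865 ≈ -1.7.

μ₀ = -1.7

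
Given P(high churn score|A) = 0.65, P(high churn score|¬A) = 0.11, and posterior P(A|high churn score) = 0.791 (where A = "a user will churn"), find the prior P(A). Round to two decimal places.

In odds form, posterior odds = prior odds × likelihood ratio, so prior odds = posterior odds ÷ LR.
Posterior odds = 0.791/(1−0.791) = 3.7847. LR = 0.65/0.11 = 5.9091.
Prior odds = 3.7847/5.9091 = 0.6405, so P(A) = 0.6405/(1+0.6405) ≈ 0.39.

P(A) = 0.39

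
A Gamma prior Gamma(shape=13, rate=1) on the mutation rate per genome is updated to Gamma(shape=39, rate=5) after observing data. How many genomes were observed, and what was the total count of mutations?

Gamma–Poisson conjugacy: posterior shape = α + Σxᵢ, posterior rate = β + n.
Matching: Σxᵢ = 39 − 13 = 26 and n = 5 − 1 = 4.

n = 4 genomes with total 26 mutations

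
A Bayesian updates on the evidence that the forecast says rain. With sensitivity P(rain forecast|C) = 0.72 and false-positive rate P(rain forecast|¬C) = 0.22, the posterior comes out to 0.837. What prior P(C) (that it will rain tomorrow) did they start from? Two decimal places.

P(C) = 0.61

In odds form, posterior odds = prior odds × likelihood ratio, so prior odds = posterior odds ÷ LR.
Posterior odds = 0.837/(1−0.837) = 5.1350. LR = 0.72/0.22 = 3.2727.
Prior odds = 5.1350/3.2727 = 1.5690, so P(C) = 1.5690/(1+1.5690) ≈ 0.61.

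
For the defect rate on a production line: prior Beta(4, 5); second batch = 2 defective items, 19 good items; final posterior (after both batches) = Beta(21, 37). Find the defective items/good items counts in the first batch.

15 defective items and 13 good items

Sequential conjugate updates are equivalent to a single update on the pooled data, so total successes = posterior α − prior α and total failures = posterior β − prior β.
Total across both batches: 21−4=17 defective items, 37−5=32 good items.
Subtract the second batch: 17−2=15 defective items and 32−19=13 good items.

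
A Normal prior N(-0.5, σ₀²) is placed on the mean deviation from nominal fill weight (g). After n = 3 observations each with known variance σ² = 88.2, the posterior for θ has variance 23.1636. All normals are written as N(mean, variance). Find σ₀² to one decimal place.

For the Normal–Normal model with known σ², precisions add: τ_n = τ₀ + n/σ².
So 1/σ₀² = 1/23.1636 − 3/88.2 = 0.043171 − 0.034014 = 0.009157.
Hence σ₀² = 1/0.009157 ≈ 109.2.

σ₀² = 109.2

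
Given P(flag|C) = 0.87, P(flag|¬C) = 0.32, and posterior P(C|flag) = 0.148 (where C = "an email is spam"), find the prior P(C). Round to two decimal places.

P(C) = 0.06

In odds form, posterior odds = prior odds × likelihood ratio, so prior odds = posterior odds ÷ LR.
Posterior odds = 0.148/(1−0.148) = 0.1737. LR = 0.87/0.32 = 2.7188.
Prior odds = 0.1737/2.7188 = 0.0639, so P(C) = 0.0639/(1+0.0639) ≈ 0.06.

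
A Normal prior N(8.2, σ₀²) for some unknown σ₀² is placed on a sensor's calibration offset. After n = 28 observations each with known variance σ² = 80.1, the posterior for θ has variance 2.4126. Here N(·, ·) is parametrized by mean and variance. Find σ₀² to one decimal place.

Posterior precision equals prior precision plus data precision: 1/σ_n² = 1/σ₀² + n/σ².
So 1/σ₀² = 1/2.4126 − 28/80.1 = 0.414491 − 0.349563 = 0.064928.
Hence σ₀² = 1/0.064928 ≈ 15.4.

σ₀² = 15.4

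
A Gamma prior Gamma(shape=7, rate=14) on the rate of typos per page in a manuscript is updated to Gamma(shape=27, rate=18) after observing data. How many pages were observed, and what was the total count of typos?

n = 4 pages with total 20 typos

Gamma–Poisson conjugacy: posterior shape = α + Σxᵢ, posterior rate = β + n.
Matching: Σxᵢ = 27 − 7 = 20 and n = 18 − 14 = 4.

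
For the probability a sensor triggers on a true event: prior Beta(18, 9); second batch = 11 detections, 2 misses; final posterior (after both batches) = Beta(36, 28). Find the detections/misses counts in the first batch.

Sequential conjugate updates are equivalent to a single update on the pooled data, so total successes = posterior α − prior α and total failures = posterior β − prior β.
Total across both batches: 36−18=18 detections, 28−9=19 misses.
Subtract the second batch: 18−11=7 detections and 19−2=17 misses.

7 detections and 17 misses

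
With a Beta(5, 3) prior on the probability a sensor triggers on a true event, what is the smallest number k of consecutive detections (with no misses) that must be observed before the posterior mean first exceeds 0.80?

k = 8

After k detections and 0 misses the posterior is Beta(5+k, 3), with mean (5+k)/(5+3+k).
Set (5+k)/(8+k) > 0.80 and solve: k > (0.80·8 − 5)/(1 − 0.80) = 7.000.
The smallest integer exceeding 7.000 is 8.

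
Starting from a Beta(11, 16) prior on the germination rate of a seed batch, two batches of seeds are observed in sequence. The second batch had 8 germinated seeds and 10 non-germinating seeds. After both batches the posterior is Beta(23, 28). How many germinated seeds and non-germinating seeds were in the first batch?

Sequential conjugate updates are equivalent to a single update on the pooled data, so total successes = posterior α − prior α and total failures = posterior β − prior β.
Total across both batches: 23−11=12 germinated seeds, 28−16=12 non-germinating seeds.
Subtract the second batch: 12−8=4 germinated seeds and 12−10=2 non-germinating seeds.

4 germinated seeds and 2 non-germinating seeds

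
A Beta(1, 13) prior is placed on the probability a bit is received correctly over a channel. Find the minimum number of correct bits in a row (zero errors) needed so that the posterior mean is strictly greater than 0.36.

k = 7

After k correct bits and 0 errors the posterior is Beta(1+k, 13), with mean (1+k)/(1+13+k).
Set (1+k)/(14+k) > 0.36 and solve: k > (0.36·14 − 1)/(1 − 0.36) = 6.312.
The smallest integer exceeding 6.312 is 7.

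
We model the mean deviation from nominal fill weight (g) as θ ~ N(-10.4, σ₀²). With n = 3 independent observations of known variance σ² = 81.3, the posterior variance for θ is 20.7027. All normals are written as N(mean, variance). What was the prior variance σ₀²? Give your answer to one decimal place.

σ₀² = 87.7

For the Normal–Normal model with known σ², precisions add: τ_n = τ₀ + n/σ².
So 1/σ₀² = 1/20.7027 − 3/81.3 = 0.048303 − 0.036900 = 0.011403.
Hence σ₀² = 1/0.011403 ≈ 87.7.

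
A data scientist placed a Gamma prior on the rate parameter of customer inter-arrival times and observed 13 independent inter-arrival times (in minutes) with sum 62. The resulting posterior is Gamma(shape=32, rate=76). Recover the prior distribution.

Gamma(shape=19, rate=14)

Gamma–exponential conjugacy: posterior shape = α + n, posterior rate = β + Σtᵢ.
So α = 32 − 13 = 19 and β = 76 − 62 = 14.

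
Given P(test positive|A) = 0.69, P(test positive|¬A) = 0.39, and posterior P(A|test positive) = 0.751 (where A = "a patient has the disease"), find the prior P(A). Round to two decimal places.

In odds form, posterior odds = prior odds × likelihood ratio, so prior odds = posterior odds ÷ LR.
Posterior odds = 0.751/(1−0.751) = 3.0161. LR = 0.69/0.39 = 1.7692.
Prior odds = 3.0161/1.7692 = 1.7048, so P(A) = 1.7048/(1+1.7048) ≈ 0.63.

P(A) = 0.63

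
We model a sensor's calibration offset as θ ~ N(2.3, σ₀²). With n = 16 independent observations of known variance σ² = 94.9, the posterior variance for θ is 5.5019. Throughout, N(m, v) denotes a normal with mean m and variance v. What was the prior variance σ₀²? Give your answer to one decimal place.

For the Normal–Normal model with known σ², precisions add: τ_n = τ₀ + n/σ².
So 1/σ₀² = 1/5.5019 − 16/94.9 = 0.181755 − 0.168599 = 0.013156.
Hence σ₀² = 1/0.013156 ≈ 76.0.

σ₀² = 76.0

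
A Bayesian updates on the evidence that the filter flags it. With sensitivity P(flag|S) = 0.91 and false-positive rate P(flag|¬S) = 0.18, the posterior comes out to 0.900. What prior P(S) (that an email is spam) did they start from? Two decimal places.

Bayes' rule in odds form gives O(S|E) = O(S)·[P(E|S)/P(E|¬S)], hence O(S) = O(S|E)/LR.
Posterior odds = 0.900/(1−0.900) = 9.0000. LR = 0.91/0.18 = 5.0556.
Prior odds = 9.0000/5.0556 = 1.7802, so P(S) = 1.7802/(1+1.7802) ≈ 0.64.

P(S) = 0.64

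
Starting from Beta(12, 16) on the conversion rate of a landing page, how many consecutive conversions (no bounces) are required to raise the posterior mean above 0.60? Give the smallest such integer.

k = 13

After k conversions and 0 bounces the posterior is Beta(12+k, 16), with mean (12+k)/(12+16+k).
Set (12+k)/(28+k) > 0.60 and solve: k > (0.60·28 − 12)/(1 − 0.60) = 12.000.
The smallest integer exceeding 12.000 is 13.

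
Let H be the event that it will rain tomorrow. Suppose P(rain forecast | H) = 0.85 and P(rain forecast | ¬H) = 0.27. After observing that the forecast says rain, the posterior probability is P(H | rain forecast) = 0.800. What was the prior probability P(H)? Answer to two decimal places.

P(H) = 0.56

In odds form, posterior odds = prior odds × likelihood ratio, so prior odds = posterior odds ÷ LR.
Posterior odds = 0.800/(1−0.800) = 4.0000. LR = 0.85/0.27 = 3.1481.
Prior odds = 4.0000/3.1481 = 1.2706, so P(H) = 1.2706/(1+1.2706) ≈ 0.56.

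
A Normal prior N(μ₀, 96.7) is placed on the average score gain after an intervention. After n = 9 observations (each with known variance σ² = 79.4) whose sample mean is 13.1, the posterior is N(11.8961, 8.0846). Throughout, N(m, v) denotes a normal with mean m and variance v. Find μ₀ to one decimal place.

μ₀ = -1.3

The posterior mean is a precision-weighted average: μ_n = (τ₀μ₀ + τ_data·x̄)/(τ₀+τ_data), with τ₀=1/σ₀² and τ_data=n/σ².
Here τ₀ = 1/96.7 = 0.010341 and τ_data = 9/79.4 = 0.113350, so τ_n = 0.123691.
Rearranging for μ₀: μ₀ = (μ_n·τ_n − τ_data·x̄)/τ₀ = (11.8961·0.123691 − 0.113350·13.1) / 0.010341 = -0.013444/0.010341 ≈ -1.3.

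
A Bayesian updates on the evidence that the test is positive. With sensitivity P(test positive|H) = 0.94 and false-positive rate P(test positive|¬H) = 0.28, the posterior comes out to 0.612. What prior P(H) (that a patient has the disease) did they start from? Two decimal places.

P(H) = 0.32

Bayes' rule in odds form gives O(H|E) = O(H)·[P(E|H)/P(E|¬H)], hence O(H) = O(H|E)/LR.
Posterior odds = 0.612/(1−0.612) = 1.5773. LR = 0.94/0.28 = 3.3571.
Prior odds = 1.5773/3.3571 = 0.4698, so P(H) = 0.4698/(1+0.4698) ≈ 0.32.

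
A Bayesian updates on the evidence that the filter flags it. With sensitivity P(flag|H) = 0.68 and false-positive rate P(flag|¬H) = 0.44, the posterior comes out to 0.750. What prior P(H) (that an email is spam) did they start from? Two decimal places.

P(H) = 0.66

Bayes' rule in odds form gives O(H|E) = O(H)·[P(E|H)/P(E|¬H)], hence O(H) = O(H|E)/LR.
Posterior odds = 0.750/(1−0.750) = 3.0000. LR = 0.68/0.44 = 1.5455.
Prior odds = 3.0000/1.5455 = 1.9411, so P(H) = 1.9411/(1+1.9411) ≈ 0.66.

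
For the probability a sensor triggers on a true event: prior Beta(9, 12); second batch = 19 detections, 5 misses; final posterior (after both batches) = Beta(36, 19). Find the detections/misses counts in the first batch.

Sequential conjugate updates are equivalent to a single update on the pooled data, so total successes = posterior α − prior α and total failures = posterior β − prior β.
Total across both batches: 36−9=27 detections, 19−12=7 misses.
Subtract the second batch: 27−19=8 detections and 7−5=2 misses.

8 detections and 2 misses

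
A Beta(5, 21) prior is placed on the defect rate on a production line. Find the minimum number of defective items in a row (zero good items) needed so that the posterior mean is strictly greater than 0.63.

After k defective items and 0 good items the posterior is Beta(5+k, 21), with mean (5+k)/(5+21+k).
Set (5+k)/(26+k) > 0.63 and solve: k > (0.63·26 − 5)/(1 − 0.63) = 30.757.
The smallest integer exceeding 30.757 is 31, and checking k=31: (36)/(57) = 0.6316 > 0.63.

k = 31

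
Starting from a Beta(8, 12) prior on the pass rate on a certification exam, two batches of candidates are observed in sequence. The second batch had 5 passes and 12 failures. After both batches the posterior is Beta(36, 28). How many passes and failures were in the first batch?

Sequential conjugate updates are equivalent to a single update on the pooled data, so total successes = posterior α − prior α and total failures = posterior β − prior β.
Total across both batches: 36−8=28 passes, 28−12=16 failures.
Subtract the second batch: 28−5=23 passes and 16−12=4 failures.

23 passes and 4 failures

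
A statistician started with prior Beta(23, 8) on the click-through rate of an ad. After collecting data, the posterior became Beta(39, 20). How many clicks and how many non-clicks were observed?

16 clicks and 12 non-clicks

Beta is conjugate to the binomial likelihood: posterior = Beta(a+s, b+f).
Match parameters: s=39−23=16, f=20−8=12.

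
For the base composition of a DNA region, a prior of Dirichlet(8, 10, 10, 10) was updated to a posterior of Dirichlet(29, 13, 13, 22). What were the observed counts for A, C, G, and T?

counts (21, 3, 3, 12)

For a Dirichlet(α) prior with multinomial counts c, the posterior is Dirichlet(α + c) componentwise.
Counts are posterior − prior componentwise: 29−8=21, 13−10=3, 13−10=3, 22−10=12.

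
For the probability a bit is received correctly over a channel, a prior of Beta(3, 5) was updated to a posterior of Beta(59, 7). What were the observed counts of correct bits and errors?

Beta is conjugate to the binomial likelihood: posterior = Beta(a+s, b+f).
Match parameters: s=59−3=56, f=7−5=2.

56 correct bits and 2 errors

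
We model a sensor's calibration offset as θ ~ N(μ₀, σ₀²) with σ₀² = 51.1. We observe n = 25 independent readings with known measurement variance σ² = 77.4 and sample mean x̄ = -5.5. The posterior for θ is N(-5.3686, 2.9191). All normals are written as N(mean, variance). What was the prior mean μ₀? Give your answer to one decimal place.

With known observation variance, the Normal–Normal posterior has precision τ_n = τ₀ + n/σ² and mean μ_n = (τ₀μ₀ + (n/σ²)x̄)/τ_n.
Here τ₀ = 1/51.1 = 0.019569 and τ_data = 25/77.4 = 0.322997, so τ_n = 0.342566.
Rearranging for μ₀: μ₀ = (μ_n·τ_n − τ_data·x̄)/τ₀ = (-5.3686·0.342566 − 0.322997·-5.5) / 0.019569 = -0.062616/0.019569 ≈ -3.2.

μ₀ = -3.2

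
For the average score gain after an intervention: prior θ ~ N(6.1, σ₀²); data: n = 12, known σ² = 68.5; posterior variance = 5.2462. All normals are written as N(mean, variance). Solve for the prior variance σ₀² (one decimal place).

σ₀² = 64.8

Posterior precision equals prior precision plus data precision: 1/σ_n² = 1/σ₀² + n/σ².
So 1/σ₀² = 1/5.2462 − 12/68.5 = 0.190614 − 0.175182 = 0.015432.
Hence σ₀² = 1/0.015432 ≈ 64.8.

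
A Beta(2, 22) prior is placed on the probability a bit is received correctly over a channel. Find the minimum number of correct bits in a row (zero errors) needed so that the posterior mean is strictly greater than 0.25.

k = 6

After k correct bits and 0 errors the posterior is Beta(2+k, 22), with mean (2+k)/(2+22+k).
Set (2+k)/(24+k) > 0.25 and solve: k > (0.25·24 − 2)/(1 − 0.25) = 5.333.
The smallest integer exceeding 5.333 is 6.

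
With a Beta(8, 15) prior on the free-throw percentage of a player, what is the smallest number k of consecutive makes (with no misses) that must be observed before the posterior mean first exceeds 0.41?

k = 3

After k makes and 0 misses the posterior is Beta(8+k, 15), with mean (8+k)/(8+15+k).
Set (8+k)/(23+k) > 0.41 and solve: k > (0.41·23 − 8)/(1 − 0.41) = 2.424.
The smallest integer exceeding 2.424 is 3, and checking k=3: (11)/(26) = 0.4231 > 0.41.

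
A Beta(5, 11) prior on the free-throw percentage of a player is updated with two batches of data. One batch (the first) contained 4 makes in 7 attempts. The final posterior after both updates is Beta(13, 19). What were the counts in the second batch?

Sequential conjugate updates are equivalent to a single update on the pooled data, so total successes = posterior α − prior α and total failures = posterior β − prior β.
Total across both batches: 13−5=8 makes, 19−11=8 misses.
Subtract the first batch: 8−4=4 makes and 8−3=5 misses.

4 makes and 5 misses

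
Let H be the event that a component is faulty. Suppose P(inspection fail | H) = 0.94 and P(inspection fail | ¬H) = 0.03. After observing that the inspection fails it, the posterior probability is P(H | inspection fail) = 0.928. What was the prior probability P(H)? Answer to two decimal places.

In odds form, posterior odds = prior odds × likelihood ratio, so prior odds = posterior odds ÷ LR.
Posterior odds = 0.928/(1−0.928) = 12.8889. LR = 0.94/0.03 = 31.3333.
Prior odds = 12.8889/31.3333 = 0.4113, so P(H) = 0.4113/(1+0.4113) ≈ 0.29.

P(H) = 0.29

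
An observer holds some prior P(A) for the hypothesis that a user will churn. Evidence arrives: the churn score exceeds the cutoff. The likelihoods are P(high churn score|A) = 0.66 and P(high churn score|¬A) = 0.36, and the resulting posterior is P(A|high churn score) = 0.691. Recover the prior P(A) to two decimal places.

In odds form, posterior odds = prior odds × likelihood ratio, so prior odds = posterior odds ÷ LR.
Posterior odds = 0.691/(1−0.691) = 2.2362. LR = 0.66/0.36 = 1.8333.
Prior odds = 2.2362/1.8333 = 1.2198, so P(A) = 1.2198/(1+1.2198) ≈ 0.55.

P(A) = 0.55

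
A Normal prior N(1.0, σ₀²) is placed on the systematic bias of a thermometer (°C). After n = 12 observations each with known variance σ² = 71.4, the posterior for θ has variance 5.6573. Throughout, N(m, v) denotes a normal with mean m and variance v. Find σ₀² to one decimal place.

For the Normal–Normal model with known σ², precisions add: τ_n = τ₀ + n/σ².
So 1/σ₀² = 1/5.6573 − 12/71.4 = 0.176763 − 0.168067 = 0.008696.
Hence σ₀² = 1/0.008696 ≈ 115.0.

σ₀² = 115.0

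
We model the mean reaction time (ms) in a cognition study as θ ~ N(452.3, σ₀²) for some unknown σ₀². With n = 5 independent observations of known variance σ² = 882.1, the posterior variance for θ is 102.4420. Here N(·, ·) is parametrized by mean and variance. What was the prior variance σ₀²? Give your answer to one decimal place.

σ₀² = 244.3

For the Normal–Normal model with known σ², precisions add: τ_n = τ₀ + n/σ².
So 1/σ₀² = 1/102.4420 − 5/882.1 = 0.009762 − 0.005668 = 0.004094.
Hence σ₀² = 1/0.004094 ≈ 244.3.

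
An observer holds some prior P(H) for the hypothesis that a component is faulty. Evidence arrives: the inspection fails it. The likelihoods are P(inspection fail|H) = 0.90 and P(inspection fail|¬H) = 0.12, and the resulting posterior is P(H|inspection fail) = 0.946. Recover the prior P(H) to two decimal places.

Bayes' rule in odds form gives O(H|E) = O(H)·[P(E|H)/P(E|¬H)], hence O(H) = O(H|E)/LR.
Posterior odds = 0.946/(1−0.946) = 17.5185. LR = 0.90/0.12 = 7.5000.
Prior odds = 17.5185/7.5000 = 2.3358, so P(H) = 2.3358/(1+2.3358) ≈ 0.70.

P(H) = 0.70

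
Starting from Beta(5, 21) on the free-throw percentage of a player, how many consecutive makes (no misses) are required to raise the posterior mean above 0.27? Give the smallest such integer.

After k makes and 0 misses the posterior is Beta(5+k, 21), with mean (5+k)/(5+21+k).
Set (5+k)/(26+k) > 0.27 and solve: k > (0.27·26 − 5)/(1 − 0.27) = 2.767.
The smallest integer exceeding 2.767 is 3, and checking k=3: (8)/(29) = 0.2759 > 0.27.

k = 3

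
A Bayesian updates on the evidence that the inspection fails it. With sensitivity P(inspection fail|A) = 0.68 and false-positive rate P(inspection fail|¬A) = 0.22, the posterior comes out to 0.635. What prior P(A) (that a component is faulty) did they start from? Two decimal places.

P(A) = 0.36

In odds form, posterior odds = prior odds × likelihood ratio, so prior odds = posterior odds ÷ LR.
Posterior odds = 0.635/(1−0.635) = 1.7397. LR = 0.68/0.22 = 3.0909.
Prior odds = 1.7397/3.0909 = 0.5628, so P(A) = 0.5628/(1+0.5628) ≈ 0.36.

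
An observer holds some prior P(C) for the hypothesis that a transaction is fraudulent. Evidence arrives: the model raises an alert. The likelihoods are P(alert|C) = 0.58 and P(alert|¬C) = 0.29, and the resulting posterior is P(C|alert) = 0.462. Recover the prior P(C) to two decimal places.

Bayes' rule in odds form gives O(C|E) = O(C)·[P(E|C)/P(E|¬C)], hence O(C) = O(C|E)/LR.
Posterior odds = 0.462/(1−0.462) = 0.8587. LR = 0.58/0.29 = 2.0000.
Prior odds = 0.8587/2.0000 = 0.4294, so P(C) = 0.4294/(1+0.4294) ≈ 0.30.

P(C) = 0.30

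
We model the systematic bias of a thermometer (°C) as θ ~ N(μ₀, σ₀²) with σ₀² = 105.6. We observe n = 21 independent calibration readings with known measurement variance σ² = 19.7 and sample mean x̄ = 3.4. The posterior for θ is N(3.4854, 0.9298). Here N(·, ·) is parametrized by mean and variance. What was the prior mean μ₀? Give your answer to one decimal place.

μ₀ = 13.1

With known observation variance, the Normal–Normal posterior has precision τ_n = τ₀ + n/σ² and mean μ_n = (τ₀μ₀ + (n/σ²)x̄)/τ_n.
Here τ₀ = 1/105.6 = 0.009470 and τ_data = 21/19.7 = 1.065990, so τ_n = 1.075460.
Rearranging for μ₀: μ₀ = (μ_n·τ_n − τ_data·x̄)/τ₀ = (3.4854·1.075460 − 1.065990·3.4) / 0.009470 = 0.124042/0.009470 ≈ 13.1.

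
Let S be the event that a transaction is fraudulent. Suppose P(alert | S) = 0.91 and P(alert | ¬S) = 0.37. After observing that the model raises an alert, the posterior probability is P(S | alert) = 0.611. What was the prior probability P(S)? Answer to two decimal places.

P(S) = 0.39

Bayes' rule in odds form gives O(S|E) = O(S)·[P(E|S)/P(E|¬S)], hence O(S) = O(S|E)/LR.
Posterior odds = 0.611/(1−0.611) = 1.5707. LR = 0.91/0.37 = 2.4595.
Prior odds = 1.5707/2.4595 = 0.6386, so P(S) = 0.6386/(1+0.6386) ≈ 0.39.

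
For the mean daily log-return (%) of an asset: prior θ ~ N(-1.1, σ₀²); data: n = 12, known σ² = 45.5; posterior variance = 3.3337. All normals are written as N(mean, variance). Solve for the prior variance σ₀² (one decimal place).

Posterior precision equals prior precision plus data precision: 1/σ_n² = 1/σ₀² + n/σ².
So 1/σ₀² = 1/3.3337 − 12/45.5 = 0.299967 − 0.263736 = 0.036231.
Hence σ₀² = 1/0.036231 ≈ 27.6.

σ₀² = 27.6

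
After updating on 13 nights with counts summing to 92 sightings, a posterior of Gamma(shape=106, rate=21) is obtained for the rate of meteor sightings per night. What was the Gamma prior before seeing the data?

A Gamma(α, β) prior (rate parametrization) on a Poisson rate with n observations summing to S gives posterior Gamma(α+S, β+n).
So α = 106 − 92 = 14 and β = 21 − 13 = 8.

Gamma(shape=14, rate=8)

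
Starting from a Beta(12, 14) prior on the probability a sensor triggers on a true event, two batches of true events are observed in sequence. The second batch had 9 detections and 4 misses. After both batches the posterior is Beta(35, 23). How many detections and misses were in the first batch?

14 detections and 5 misses

Because Beta–binomial updating is additive in the counts, the combined data contributed (α_post−α_prior, β_post−β_prior) successes and failures.
Total across both batches: 35−12=23 detections, 23−14=9 misses.
Subtract the second batch: 23−9=14 detections and 9−4=5 misses.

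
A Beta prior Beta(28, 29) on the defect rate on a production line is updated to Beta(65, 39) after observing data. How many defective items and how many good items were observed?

Under Beta–binomial conjugacy the posterior parameters are (a+s, b+f).
Match parameters: s=65−28=37, f=39−29=10.

37 defective items and 10 good items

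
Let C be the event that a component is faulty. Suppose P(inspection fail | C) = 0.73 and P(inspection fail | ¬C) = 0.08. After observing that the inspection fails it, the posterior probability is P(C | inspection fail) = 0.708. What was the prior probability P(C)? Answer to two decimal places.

P(C) = 0.21

In odds form, posterior odds = prior odds × likelihood ratio, so prior odds = posterior odds ÷ LR.
Posterior odds = 0.708/(1−0.708) = 2.4247. LR = 0.73/0.08 = 9.1250.
Prior odds = 2.4247/9.1250 = 0.2657, so P(C) = 0.2657/(1+0.2657) ≈ 0.21.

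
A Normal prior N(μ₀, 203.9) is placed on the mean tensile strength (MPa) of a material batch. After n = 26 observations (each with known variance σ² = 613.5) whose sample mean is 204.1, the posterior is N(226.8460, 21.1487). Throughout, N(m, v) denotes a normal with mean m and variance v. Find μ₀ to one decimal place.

μ₀ = 423.4

The posterior mean is a precision-weighted average: μ_n = (τ₀μ₀ + τ_data·x̄)/(τ₀+τ_data), with τ₀=1/σ₀² and τ_data=n/σ².
Here τ₀ = 1/203.9 = 0.004904 and τ_data = 26/613.5 = 0.042380, so τ_n = 0.047284.
Rearranging for μ₀: μ₀ = (μ_n·τ_n − τ_data·x̄)/τ₀ = (226.8460·0.047284 − 0.042380·204.1) / 0.004904 = 2.076428/0.004904 ≈ 423.4.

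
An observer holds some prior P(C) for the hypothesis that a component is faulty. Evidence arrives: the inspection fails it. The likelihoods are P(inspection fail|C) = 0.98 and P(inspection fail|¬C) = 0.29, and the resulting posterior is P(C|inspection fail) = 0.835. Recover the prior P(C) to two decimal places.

P(C) = 0.60

In odds form, posterior odds = prior odds × likelihood ratio, so prior odds = posterior odds ÷ LR.
Posterior odds = 0.835/(1−0.835) = 5.0606. LR = 0.98/0.29 = 3.3793.
Prior odds = 5.0606/3.3793 = 1.4975, so P(C) = 1.4975/(1+1.4975) ≈ 0.60.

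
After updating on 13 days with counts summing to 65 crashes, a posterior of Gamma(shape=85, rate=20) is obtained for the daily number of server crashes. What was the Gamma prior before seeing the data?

Gamma–Poisson conjugacy: posterior shape = α + Σxᵢ, posterior rate = β + n.
So α = 85 − 65 = 20 and β = 20 − 13 = 7.

Gamma(shape=20, rate=7)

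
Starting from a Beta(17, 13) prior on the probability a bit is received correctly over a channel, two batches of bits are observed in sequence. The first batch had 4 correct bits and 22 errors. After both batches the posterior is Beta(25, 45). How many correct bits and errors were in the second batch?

Sequential conjugate updates are equivalent to a single update on the pooled data, so total successes = posterior α − prior α and total failures = posterior β − prior β.
Total across both batches: 25−17=8 correct bits, 45−13=32 errors.
Subtract the first batch: 8−4=4 correct bits and 32−22=10 errors.

4 correct bits and 10 errors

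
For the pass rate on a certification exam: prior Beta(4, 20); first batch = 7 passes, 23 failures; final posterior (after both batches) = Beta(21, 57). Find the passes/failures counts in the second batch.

Sequential conjugate updates are equivalent to a single update on the pooled data, so total successes = posterior α − prior α and total failures = posterior β − prior β.
Total across both batches: 21−4=17 passes, 57−20=37 failures.
Subtract the first batch: 17−7=10 passes and 37−23=14 failures.

10 passes and 14 failures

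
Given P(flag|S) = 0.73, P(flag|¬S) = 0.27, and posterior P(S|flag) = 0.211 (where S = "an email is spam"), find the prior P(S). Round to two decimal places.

In odds form, posterior odds = prior odds × likelihood ratio, so prior odds = posterior odds ÷ LR.
Posterior odds = 0.211/(1−0.211) = 0.2674. LR = 0.73/0.27 = 2.7037.
Prior odds = 0.2674/2.7037 = 0.0989, so P(S) = 0.0989/(1+0.0989) ≈ 0.09.

P(S) = 0.09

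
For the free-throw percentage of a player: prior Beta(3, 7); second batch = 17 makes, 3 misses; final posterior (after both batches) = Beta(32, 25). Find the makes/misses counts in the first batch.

Sequential conjugate updates are equivalent to a single update on the pooled data, so total successes = posterior α − prior α and total failures = posterior β − prior β.
Total across both batches: 32−3=29 makes, 25−7=18 misses.
Subtract the second batch: 29−17=12 makes and 18−3=15 misses.

12 makes and 15 misses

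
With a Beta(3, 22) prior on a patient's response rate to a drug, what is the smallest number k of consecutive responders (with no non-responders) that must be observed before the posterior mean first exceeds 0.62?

k = 33

After k responders and 0 non-responders the posterior is Beta(3+k, 22), with mean (3+k)/(3+22+k).
Set (3+k)/(25+k) > 0.62 and solve: k > (0.62·25 − 3)/(1 − 0.62) = 32.895.
The smallest integer exceeding 32.895 is 33.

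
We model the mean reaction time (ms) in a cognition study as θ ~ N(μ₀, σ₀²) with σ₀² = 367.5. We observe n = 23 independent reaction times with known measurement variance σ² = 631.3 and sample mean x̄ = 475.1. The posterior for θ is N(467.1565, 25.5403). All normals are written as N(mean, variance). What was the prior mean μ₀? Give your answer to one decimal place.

μ₀ = 360.8

The posterior mean is a precision-weighted average: μ_n = (τ₀μ₀ + τ_data·x̄)/(τ₀+τ_data), with τ₀=1/σ₀² and τ_data=n/σ².
Here τ₀ = 1/367.5 = 0.002721 and τ_data = 23/631.3 = 0.036433, so τ_n = 0.039154.
Rearranging for μ₀: μ₀ = (μ_n·τ_n − τ_data·x̄)/τ₀ = (467.1565·0.039154 − 0.036433·475.1) / 0.002721 = 0.981727/0.002721 ≈ 360.8.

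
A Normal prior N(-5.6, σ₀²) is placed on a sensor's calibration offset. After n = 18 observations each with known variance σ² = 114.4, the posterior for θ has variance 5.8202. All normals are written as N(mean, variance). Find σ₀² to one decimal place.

σ₀² = 69.1

For the Normal–Normal model with known σ², precisions add: τ_n = τ₀ + n/σ².
So 1/σ₀² = 1/5.8202 − 18/114.4 = 0.171815 − 0.157343 = 0.014472.
Hence σ₀² = 1/0.014472 ≈ 69.1.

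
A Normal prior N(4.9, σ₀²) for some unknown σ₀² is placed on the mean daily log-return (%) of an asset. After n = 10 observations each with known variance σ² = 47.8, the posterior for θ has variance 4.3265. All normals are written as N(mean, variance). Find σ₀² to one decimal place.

σ₀² = 45.6

For the Normal–Normal model with known σ², precisions add: τ_n = τ₀ + n/σ².
So 1/σ₀² = 1/4.3265 − 10/47.8 = 0.231134 − 0.209205 = 0.021929.
Hence σ₀² = 1/0.021929 ≈ 45.6.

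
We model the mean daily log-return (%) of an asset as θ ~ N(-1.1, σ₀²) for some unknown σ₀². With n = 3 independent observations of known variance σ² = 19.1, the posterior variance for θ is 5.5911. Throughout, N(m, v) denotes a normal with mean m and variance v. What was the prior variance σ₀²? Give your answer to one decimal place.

For the Normal–Normal model with known σ², precisions add: τ_n = τ₀ + n/σ².
So 1/σ₀² = 1/5.5911 − 3/19.1 = 0.178856 − 0.157068 = 0.021788.
Hence σ₀² = 1/0.021788 ≈ 45.9.

σ₀² = 45.9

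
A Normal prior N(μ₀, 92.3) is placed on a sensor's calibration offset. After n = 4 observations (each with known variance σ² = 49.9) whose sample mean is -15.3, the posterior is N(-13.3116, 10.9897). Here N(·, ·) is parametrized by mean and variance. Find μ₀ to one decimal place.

The posterior mean is a precision-weighted average: μ_n = (τ₀μ₀ + τ_data·x̄)/(τ₀+τ_data), with τ₀=1/σ₀² and τ_data=n/σ².
Here τ₀ = 1/92.3 = 0.010834 and τ_data = 4/49.9 = 0.080160, so τ_n = 0.090994.
Rearranging for μ₀: μ₀ = (μ_n·τ_n − τ_data·x̄)/τ₀ = (-13.3116·0.090994 − 0.080160·-15.3) / 0.010834 = 0.015172/0.010834 ≈ 1.4.

μ₀ = 1.4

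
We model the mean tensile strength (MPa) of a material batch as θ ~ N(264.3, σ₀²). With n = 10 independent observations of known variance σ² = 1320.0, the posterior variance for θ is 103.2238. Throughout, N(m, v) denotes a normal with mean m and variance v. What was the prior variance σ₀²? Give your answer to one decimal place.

For the Normal–Normal model with known σ², precisions add: τ_n = τ₀ + n/σ².
So 1/σ₀² = 1/103.2238 − 10/1320.0 = 0.009688 − 0.007576 = 0.002112.
Hence σ₀² = 1/0.002112 ≈ 473.5.

σ₀² = 473.5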